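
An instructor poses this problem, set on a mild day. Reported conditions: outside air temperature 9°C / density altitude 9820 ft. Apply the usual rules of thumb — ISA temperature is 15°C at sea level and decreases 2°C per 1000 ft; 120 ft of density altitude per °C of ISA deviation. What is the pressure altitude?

8500 ft

DA = PA + 120 × (OAT − (15 − 2·PA/1000)) = PA + 120·OAT − 1800 + 0.24·PA = 1.24·PA + 120·OAT − 1800.
So 1.24·PA = 9820 − 120 × 9 + 1800 = 10540.
PA = 10540 / 1.24 = 8500 ft.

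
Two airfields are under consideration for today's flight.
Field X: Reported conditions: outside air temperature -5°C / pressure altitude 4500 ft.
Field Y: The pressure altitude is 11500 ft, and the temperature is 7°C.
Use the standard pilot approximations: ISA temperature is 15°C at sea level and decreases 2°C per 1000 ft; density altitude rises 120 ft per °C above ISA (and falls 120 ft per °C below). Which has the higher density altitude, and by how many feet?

Field X: ISA temp = 6°C, deviation -11°C, DA = 4500 + 120 × (-11) = 3180 ft.
Field Y: ISA temp = -8°C, deviation +15°C, DA = 11500 + 120 × 15 = 13300 ft.
Field Y is higher by 13300 − 3180 = 10120 ft.

Field Y by 10120 ft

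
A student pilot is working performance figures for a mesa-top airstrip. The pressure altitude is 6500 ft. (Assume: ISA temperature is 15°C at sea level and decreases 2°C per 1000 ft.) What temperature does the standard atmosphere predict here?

ISA temperature = 15 − 2 × (6500/1000) = 15 − 13 = 2°C.

2°C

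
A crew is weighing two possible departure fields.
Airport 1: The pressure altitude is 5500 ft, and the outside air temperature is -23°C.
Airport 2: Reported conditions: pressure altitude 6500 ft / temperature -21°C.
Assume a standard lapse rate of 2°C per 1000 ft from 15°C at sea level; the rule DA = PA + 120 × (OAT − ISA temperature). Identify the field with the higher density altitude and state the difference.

Airport 1: ISA temp = 4°C, deviation -27°C, DA = 5500 + 120 × (-27) = 2260 ft.
Airport 2: ISA temp = 2°C, deviation -23°C, DA = 6500 + 120 × (-23) = 3740 ft.
Airport 2 is higher by 3740 − 2260 = 1480 ft.

Airport 2 by 1480 ft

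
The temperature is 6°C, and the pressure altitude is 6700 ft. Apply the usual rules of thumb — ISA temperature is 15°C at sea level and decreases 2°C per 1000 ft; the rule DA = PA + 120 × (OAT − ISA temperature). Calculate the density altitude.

ISA temperature at 6700 ft = 15 − 2 × (6700/1000) = 1.6°C.
ISA deviation = 6 − 1.6 = +4.4°C.
Density altitude = 6700 + 120 × (4.4) = 6700 + (+528) = 7228 ft.

7228 ft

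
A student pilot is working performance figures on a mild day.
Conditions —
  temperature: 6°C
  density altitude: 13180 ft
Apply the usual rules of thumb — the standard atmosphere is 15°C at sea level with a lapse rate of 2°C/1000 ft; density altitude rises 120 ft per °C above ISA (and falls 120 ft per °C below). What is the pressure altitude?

11500 ft

DA = PA + 120 × (OAT − (15 − 2·PA/1000)) = PA + 120·OAT − 1800 + 0.24·PA = 1.24·PA + 120·OAT − 1800.
So 1.24·PA = 13180 − 120 × 6 + 1800 = 14260.
PA = 14260 / 1.24 = 11500 ft.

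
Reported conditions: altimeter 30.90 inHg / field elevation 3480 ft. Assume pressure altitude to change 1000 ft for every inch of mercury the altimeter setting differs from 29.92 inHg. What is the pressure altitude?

Pressure correction = (29.92 − 30.90) × 1000 = -980 ft.
Pressure altitude = 3480 + (-980) = 2500 ft.

2500 ft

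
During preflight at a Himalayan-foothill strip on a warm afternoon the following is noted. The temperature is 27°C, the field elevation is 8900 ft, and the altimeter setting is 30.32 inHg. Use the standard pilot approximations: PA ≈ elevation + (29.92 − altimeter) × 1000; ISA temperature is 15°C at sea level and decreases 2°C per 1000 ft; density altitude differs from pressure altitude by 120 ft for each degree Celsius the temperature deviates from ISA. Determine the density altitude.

Pressure altitude = 8900 + (29.92 − 30.32) × 1000 = 8900 + (-400) = 8500 ft.
ISA temperature at 8500 ft = 15 − 2 × (8500/1000) = -2°C.
ISA deviation = 27 − (-2) = +29°C.
Density altitude = 8500 + 120 × (29) = 11980 ft.

11980 ft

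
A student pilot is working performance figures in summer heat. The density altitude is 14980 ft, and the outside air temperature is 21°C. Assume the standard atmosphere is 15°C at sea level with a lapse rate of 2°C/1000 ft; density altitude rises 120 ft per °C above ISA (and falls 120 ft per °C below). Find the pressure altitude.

DA = PA + 120 × (OAT − (15 − 2·PA/1000)) = PA + 120·OAT − 1800 + 0.24·PA = 1.24·PA + 120·OAT − 1800.
So 1.24·PA = 14980 − 120 × 21 + 1800 = 14260.
PA = 14260 / 1.24 = 11500 ft.

11500 ft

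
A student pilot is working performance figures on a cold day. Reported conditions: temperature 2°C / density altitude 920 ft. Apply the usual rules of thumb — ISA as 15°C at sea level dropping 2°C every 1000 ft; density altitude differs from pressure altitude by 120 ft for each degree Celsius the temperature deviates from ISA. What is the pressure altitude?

2000 ft

DA = PA + 120 × (OAT − (15 − 2·PA/1000)) = PA + 120·OAT − 1800 + 0.24·PA = 1.24·PA + 120·OAT − 1800.
So 1.24·PA = 920 − 120 × 2 + 1800 = 2480.
PA = 2480 / 1.24 = 2000 ft.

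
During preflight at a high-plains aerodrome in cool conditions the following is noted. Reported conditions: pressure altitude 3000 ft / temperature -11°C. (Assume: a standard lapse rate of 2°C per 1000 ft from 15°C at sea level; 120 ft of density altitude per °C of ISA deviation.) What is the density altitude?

ISA temperature at 3000 ft = 15 − 2 × (3000/1000) = 9°C.
ISA deviation = -11 − 9 = -20°C.
Density altitude = 3000 + 120 × (-20) = 3000 + (-2400) = 600 ft.

600 ft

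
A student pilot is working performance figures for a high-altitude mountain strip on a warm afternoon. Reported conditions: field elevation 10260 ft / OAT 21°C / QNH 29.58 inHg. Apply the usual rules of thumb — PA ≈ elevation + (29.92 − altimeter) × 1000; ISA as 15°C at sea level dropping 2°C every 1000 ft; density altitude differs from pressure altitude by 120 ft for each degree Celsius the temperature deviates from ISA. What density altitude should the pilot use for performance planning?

13864 ft

Pressure altitude = 10260 + (29.92 − 29.58) × 1000 = 10260 + (+340) = 10600 ft.
ISA temperature at 10600 ft = 15 − 2 × (10600/1000) = -6.2°C.
ISA deviation = 21 − (-6.2) = +27.2°C.
Density altitude = 10600 + 120 × (27.2) = 13864 ft.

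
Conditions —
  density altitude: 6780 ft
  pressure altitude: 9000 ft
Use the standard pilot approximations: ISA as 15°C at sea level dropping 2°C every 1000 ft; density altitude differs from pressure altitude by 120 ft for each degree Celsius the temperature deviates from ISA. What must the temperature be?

-21.5°C

Density altitude − pressure altitude = 6780 − 9000 = -2220 ft.
At 120 ft/°C that is an ISA deviation of -2220/120 = -18.5°C.
ISA temperature at 9000 ft = 15 − 2 × (9000/1000) = -3°C.
OAT = ISA + deviation = -3 + (-18.5) = -21.5°C.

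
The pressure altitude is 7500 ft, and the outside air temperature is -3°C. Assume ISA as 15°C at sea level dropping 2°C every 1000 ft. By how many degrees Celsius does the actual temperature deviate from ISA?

ISA-3°C

ISA temperature at 7500 ft = 15 − 2 × (7500/1000) = 0°C.
Deviation = OAT − ISA = -3 − 0 = -3°C.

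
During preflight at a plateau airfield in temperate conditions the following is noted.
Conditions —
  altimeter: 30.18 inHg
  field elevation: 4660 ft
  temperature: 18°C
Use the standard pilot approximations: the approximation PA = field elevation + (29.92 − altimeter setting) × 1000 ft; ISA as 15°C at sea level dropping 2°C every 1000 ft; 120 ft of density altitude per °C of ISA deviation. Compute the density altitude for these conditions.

Pressure altitude = 4660 + (29.92 − 30.18) × 1000 = 4660 + (-260) = 4400 ft.
ISA temperature at 4400 ft = 15 − 2 × (4400/1000) = 6.2°C.
ISA deviation = 18 − 6.2 = +11.8°C.
Density altitude = 4400 + 120 × (11.8) = 5816 ft.

5816 ft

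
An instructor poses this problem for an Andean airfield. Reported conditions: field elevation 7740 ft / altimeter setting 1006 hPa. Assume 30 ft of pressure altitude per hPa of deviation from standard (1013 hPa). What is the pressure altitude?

Pressure correction = (1013 − 1006) × 30 = +210 ft.
Pressure altitude = 7740 + (+210) = 7950 ft.

7950 ft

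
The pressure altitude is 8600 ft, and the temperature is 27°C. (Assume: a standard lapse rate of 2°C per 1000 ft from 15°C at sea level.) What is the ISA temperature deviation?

ISA+29.2°C

ISA temperature at 8600 ft = 15 − 2 × (8600/1000) = -2.2°C.
Deviation = OAT − ISA = 27 − (-2.2) = +29.2°C.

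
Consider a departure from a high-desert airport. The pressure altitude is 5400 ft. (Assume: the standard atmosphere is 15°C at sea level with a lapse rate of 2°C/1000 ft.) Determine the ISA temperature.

4.2°C

ISA temperature = 15 − 2 × (5400/1000) = 15 − 10.8 = 4.2°C.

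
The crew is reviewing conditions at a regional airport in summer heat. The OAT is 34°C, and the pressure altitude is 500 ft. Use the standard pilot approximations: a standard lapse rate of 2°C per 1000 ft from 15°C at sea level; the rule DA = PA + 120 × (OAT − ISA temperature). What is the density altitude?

2900 ft

ISA temperature at 500 ft = 15 − 2 × (500/1000) = 14°C.
ISA deviation = 34 − 14 = +20°C.
Density altitude = 500 + 120 × (20) = 500 + (+2400) = 2900 ft.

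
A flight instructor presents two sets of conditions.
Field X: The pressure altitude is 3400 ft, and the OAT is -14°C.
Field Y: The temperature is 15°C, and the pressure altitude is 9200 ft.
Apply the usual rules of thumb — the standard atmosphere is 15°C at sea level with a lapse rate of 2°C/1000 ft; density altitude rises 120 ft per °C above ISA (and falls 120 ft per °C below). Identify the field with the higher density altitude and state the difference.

Field Y by 10672 ft

Field X: ISA temp = 8.2°C, deviation -22.2°C, DA = 3400 + 120 × (-22.2) = 736 ft.
Field Y: ISA temp = -3.4°C, deviation +18.4°C, DA = 9200 + 120 × 18.4 = 11408 ft.
Field Y is higher by 11408 − 736 = 10672 ft.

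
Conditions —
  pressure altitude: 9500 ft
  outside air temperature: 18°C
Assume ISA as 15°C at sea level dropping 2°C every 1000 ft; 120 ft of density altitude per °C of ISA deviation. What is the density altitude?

12140 ft

ISA temperature at 9500 ft = 15 − 2 × (9500/1000) = -4°C.
ISA deviation = 18 − (-4) = +22°C.
Density altitude = 9500 + 120 × (22) = 9500 + (+2640) = 12140 ft.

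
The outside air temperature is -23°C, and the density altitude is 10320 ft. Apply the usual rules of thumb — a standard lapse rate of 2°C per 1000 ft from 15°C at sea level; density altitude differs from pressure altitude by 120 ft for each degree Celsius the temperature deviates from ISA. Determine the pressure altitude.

DA = PA + 120 × (OAT − (15 − 2·PA/1000)) = PA + 120·OAT − 1800 + 0.24·PA = 1.24·PA + 120·OAT − 1800.
So 1.24·PA = 10320 − 120 × (-23) + 1800 = 14880.
PA = 14880 / 1.24 = 12000 ft.

12000 ft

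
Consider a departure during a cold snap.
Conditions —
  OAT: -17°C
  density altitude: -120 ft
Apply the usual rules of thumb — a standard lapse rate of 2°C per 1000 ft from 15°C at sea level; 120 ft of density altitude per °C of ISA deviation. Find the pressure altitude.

DA = PA + 120 × (OAT − (15 − 2·PA/1000)) = PA + 120·OAT − 1800 + 0.24·PA = 1.24·PA + 120·OAT − 1800.
So 1.24·PA = -120 − 120 × (-17) + 1800 = 3720.
PA = 3720 / 1.24 = 3000 ft.

3000 ft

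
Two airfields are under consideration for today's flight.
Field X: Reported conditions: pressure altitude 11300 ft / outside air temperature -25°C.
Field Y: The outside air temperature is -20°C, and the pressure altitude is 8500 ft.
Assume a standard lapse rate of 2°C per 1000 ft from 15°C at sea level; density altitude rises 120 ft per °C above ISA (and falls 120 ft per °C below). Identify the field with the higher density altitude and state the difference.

Field X: ISA temp = -7.6°C, deviation -17.4°C, DA = 11300 + 120 × (-17.4) = 9212 ft.
Field Y: ISA temp = -2°C, deviation -18°C, DA = 8500 + 120 × (-18) = 6340 ft.
Field X is higher by 9212 − 6340 = 2872 ft.

Field X by 2872 ft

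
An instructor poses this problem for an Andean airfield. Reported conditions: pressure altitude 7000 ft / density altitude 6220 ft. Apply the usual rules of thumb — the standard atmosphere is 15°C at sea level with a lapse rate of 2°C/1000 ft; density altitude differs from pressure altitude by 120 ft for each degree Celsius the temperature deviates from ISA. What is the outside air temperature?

-5.5°C

Density altitude − pressure altitude = 6220 − 7000 = -780 ft.
At 120 ft/°C that is an ISA deviation of -780/120 = -6.5°C.
ISA temperature at 7000 ft = 15 − 2 × (7000/1000) = 1°C.
OAT = ISA + deviation = 1 + (-6.5) = -5.5°C.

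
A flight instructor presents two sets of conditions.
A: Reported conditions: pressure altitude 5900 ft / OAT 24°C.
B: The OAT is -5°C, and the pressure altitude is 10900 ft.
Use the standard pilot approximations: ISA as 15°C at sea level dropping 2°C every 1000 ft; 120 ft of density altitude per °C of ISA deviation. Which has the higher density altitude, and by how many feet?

A: ISA temp = 3.2°C, deviation +20.8°C, DA = 5900 + 120 × 20.8 = 8396 ft.
B: ISA temp = -6.8°C, deviation +1.8°C, DA = 10900 + 120 × 1.8 = 11116 ft.
B is higher by 11116 − 8396 = 2720 ft.

B by 2720 ft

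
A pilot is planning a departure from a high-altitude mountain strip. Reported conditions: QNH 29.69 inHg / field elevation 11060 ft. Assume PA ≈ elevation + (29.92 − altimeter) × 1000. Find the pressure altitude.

Pressure correction = (29.92 − 29.69) × 1000 = +230 ft.
Pressure altitude = 11060 + (+230) = 11290 ft.

11290 ft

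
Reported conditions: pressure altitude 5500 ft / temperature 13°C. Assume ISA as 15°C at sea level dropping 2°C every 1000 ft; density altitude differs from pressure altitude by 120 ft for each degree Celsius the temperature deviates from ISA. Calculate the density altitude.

6580 ft

ISA temperature at 5500 ft = 15 − 2 × (5500/1000) = 4°C.
ISA deviation = 13 − 4 = +9°C.
Density altitude = 5500 + 120 × (9) = 5500 + (+1080) = 6580 ft.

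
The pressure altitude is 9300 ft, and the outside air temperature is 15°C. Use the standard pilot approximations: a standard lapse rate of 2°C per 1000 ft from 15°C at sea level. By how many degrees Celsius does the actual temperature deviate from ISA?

ISA+18.6°C

ISA temperature at 9300 ft = 15 − 2 × (9300/1000) = -3.6°C.
Deviation = OAT − ISA = 15 − (-3.6) = +18.6°C.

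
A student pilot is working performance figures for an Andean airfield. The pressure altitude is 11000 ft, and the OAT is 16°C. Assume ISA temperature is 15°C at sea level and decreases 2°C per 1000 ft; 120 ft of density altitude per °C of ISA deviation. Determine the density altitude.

ISA temperature at 11000 ft = 15 − 2 × (11000/1000) = -7°C.
ISA deviation = 16 − (-7) = +23°C.
Density altitude = 11000 + 120 × (23) = 11000 + (+2760) = 13760 ft.

13760 ft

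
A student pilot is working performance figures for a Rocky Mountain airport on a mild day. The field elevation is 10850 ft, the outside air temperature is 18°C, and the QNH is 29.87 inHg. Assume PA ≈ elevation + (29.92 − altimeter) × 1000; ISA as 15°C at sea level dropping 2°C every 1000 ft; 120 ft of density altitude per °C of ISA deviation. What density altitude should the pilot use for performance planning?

Pressure altitude = 10850 + (29.92 − 29.87) × 1000 = 10850 + (+50) = 10900 ft.
ISA temperature at 10900 ft = 15 − 2 × (10900/1000) = -6.8°C.
ISA deviation = 18 − (-6.8) = +24.8°C.
Density altitude = 10900 + 120 × (24.8) = 13876 ft.

13876 ft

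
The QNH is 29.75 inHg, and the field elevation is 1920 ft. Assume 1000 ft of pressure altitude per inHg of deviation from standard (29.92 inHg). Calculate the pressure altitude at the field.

Pressure correction = (29.92 − 29.75) × 1000 = +170 ft.
Pressure altitude = 1920 + (+170) = 2090 ft.

2090 ft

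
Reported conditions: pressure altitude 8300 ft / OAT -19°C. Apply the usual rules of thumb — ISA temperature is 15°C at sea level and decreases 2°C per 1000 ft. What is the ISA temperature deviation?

ISA-17.4°C

ISA temperature at 8300 ft = 15 − 2 × (8300/1000) = -1.6°C.
Deviation = OAT − ISA = -19 − (-1.6) = -17.4°C.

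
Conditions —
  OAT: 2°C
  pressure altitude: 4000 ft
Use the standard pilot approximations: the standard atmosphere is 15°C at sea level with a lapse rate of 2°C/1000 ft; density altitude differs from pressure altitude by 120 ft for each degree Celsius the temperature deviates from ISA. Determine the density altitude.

3400 ft

ISA temperature at 4000 ft = 15 − 2 × (4000/1000) = 7°C.
ISA deviation = 2 − 7 = -5°C.
Density altitude = 4000 + 120 × (-5) = 4000 + (-600) = 3400 ft.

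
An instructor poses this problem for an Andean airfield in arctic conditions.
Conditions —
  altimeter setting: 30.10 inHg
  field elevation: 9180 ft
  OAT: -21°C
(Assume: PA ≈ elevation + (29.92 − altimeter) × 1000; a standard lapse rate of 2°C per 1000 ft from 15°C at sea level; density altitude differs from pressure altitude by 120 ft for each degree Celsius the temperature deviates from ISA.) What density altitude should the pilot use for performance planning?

6840 ft

Pressure altitude = 9180 + (29.92 − 30.10) × 1000 = 9180 + (-180) = 9000 ft.
ISA temperature at 9000 ft = 15 − 2 × (9000/1000) = -3°C.
ISA deviation = -21 − (-3) = -18°C.
Density altitude = 9000 + 120 × (-18) = 6840 ft.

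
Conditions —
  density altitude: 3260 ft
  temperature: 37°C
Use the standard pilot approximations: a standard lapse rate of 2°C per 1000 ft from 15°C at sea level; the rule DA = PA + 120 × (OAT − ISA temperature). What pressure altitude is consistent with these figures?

DA = PA + 120 × (OAT − (15 − 2·PA/1000)) = PA + 120·OAT − 1800 + 0.24·PA = 1.24·PA + 120·OAT − 1800.
So 1.24·PA = 3260 − 120 × 37 + 1800 = 620.
PA = 620 / 1.24 = 500 ft.

500 ft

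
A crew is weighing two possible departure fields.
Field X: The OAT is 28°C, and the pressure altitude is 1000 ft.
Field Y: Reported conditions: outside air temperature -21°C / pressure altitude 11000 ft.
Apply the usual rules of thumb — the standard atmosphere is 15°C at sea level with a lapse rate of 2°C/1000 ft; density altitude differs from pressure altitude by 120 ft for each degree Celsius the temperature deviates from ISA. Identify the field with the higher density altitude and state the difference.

Field X: ISA temp = 13°C, deviation +15°C, DA = 1000 + 120 × 15 = 2800 ft.
Field Y: ISA temp = -7°C, deviation -14°C, DA = 11000 + 120 × (-14) = 9320 ft.
Field Y is higher by 9320 − 2800 = 6520 ft.

Field Y by 6520 ft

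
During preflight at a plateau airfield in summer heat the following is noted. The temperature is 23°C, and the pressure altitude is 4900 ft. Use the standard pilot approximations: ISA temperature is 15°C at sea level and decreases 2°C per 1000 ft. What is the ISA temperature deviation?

ISA temperature at 4900 ft = 15 − 2 × (4900/1000) = 5.2°C.
Deviation = OAT − ISA = 23 − 5.2 = +17.8°C.

ISA+17.8°C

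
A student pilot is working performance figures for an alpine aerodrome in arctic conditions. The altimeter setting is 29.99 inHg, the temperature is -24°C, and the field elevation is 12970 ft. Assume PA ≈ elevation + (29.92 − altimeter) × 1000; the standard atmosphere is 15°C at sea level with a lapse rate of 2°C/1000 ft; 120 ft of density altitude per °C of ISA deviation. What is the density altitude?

Pressure altitude = 12970 + (29.92 − 29.99) × 1000 = 12970 + (-70) = 12900 ft.
ISA temperature at 12900 ft = 15 − 2 × (12900/1000) = -10.8°C.
ISA deviation = -24 − (-10.8) = -13.2°C.
Density altitude = 12900 + 120 × (-13.2) = 11316 ft.

11316 ft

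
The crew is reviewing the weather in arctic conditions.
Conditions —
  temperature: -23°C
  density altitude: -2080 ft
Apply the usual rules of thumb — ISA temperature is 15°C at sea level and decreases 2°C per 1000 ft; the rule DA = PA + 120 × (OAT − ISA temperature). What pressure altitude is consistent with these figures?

2000 ft

DA = PA + 120 × (OAT − (15 − 2·PA/1000)) = PA + 120·OAT − 1800 + 0.24·PA = 1.24·PA + 120·OAT − 1800.
So 1.24·PA = -2080 − 120 × (-23) + 1800 = 2480.
PA = 2480 / 1.24 = 2000 ft.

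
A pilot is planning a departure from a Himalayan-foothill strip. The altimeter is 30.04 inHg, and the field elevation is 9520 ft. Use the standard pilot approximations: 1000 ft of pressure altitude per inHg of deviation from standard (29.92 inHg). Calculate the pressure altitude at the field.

9400 ft

Pressure correction = (29.92 − 30.04) × 1000 = -120 ft.
Pressure altitude = 9520 + (-120) = 9400 ft.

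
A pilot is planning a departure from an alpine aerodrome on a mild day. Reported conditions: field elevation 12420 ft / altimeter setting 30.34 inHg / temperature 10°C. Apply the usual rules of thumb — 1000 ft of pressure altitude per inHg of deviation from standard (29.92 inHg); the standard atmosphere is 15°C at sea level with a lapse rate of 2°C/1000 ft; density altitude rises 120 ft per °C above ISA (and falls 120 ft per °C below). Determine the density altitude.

14280 ft

Pressure altitude = 12420 + (29.92 − 30.34) × 1000 = 12420 + (-420) = 12000 ft.
ISA temperature at 12000 ft = 15 − 2 × (12000/1000) = -9°C.
ISA deviation = 10 − (-9) = +19°C.
Density altitude = 12000 + 120 × (19) = 14280 ft.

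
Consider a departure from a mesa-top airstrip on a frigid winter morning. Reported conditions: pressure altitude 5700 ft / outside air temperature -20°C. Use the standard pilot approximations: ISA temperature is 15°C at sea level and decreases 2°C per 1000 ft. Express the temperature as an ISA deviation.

ISA-23.6°C

ISA temperature at 5700 ft = 15 − 2 × (5700/1000) = 3.6°C.
Deviation = OAT − ISA = -20 − 3.6 = -23.6°C.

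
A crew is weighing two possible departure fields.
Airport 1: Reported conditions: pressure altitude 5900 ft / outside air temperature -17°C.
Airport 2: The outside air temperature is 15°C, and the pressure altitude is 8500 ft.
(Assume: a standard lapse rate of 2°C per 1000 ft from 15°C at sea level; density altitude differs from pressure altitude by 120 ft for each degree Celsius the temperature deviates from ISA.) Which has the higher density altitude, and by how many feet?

Airport 1: ISA temp = 3.2°C, deviation -20.2°C, DA = 5900 + 120 × (-20.2) = 3476 ft.
Airport 2: ISA temp = -2°C, deviation +17°C, DA = 8500 + 120 × 17 = 10540 ft.
Airport 2 is higher by 10540 − 3476 = 7064 ft.

Airport 2 by 7064 ft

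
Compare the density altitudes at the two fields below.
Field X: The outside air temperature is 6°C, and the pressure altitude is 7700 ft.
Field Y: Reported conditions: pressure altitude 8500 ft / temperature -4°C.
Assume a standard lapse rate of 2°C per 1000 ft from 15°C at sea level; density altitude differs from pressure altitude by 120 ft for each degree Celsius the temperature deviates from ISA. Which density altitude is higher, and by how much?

Field X: ISA temp = -0.4°C, deviation +6.4°C, DA = 7700 + 120 × 6.4 = 8468 ft.
Field Y: ISA temp = -2°C, deviation -2°C, DA = 8500 + 120 × (-2) = 8260 ft.
Field X is higher by 8468 − 8260 = 208 ft.

Field X by 208 ft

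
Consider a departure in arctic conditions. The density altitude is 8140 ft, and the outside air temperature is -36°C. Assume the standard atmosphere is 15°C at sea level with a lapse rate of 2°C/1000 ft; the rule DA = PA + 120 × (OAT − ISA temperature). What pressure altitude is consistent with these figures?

11500 ft

DA = PA + 120 × (OAT − (15 − 2·PA/1000)) = PA + 120·OAT − 1800 + 0.24·PA = 1.24·PA + 120·OAT − 1800.
So 1.24·PA = 8140 − 120 × (-36) + 1800 = 14260.
PA = 14260 / 1.24 = 11500 ft.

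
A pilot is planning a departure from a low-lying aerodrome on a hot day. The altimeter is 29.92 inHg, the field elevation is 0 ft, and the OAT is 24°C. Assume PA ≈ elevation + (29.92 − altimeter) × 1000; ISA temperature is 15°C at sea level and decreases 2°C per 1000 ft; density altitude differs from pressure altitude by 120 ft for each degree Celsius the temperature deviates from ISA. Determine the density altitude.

1080 ft

Pressure altitude = 0 + (29.92 − 29.92) × 1000 = 0 + (0) = 0 ft.
ISA temperature at 0 ft = 15 − 2 × (0/1000) = 15°C.
ISA deviation = 24 − 15 = +9°C.
Density altitude = 0 + 120 × (9) = 1080 ft.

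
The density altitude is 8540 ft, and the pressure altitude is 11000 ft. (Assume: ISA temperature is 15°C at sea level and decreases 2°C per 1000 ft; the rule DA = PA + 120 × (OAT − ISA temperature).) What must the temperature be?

Density altitude − pressure altitude = 8540 − 11000 = -2460 ft.
At 120 ft/°C that is an ISA deviation of -2460/120 = -20.5°C.
ISA temperature at 11000 ft = 15 − 2 × (11000/1000) = -7°C.
OAT = ISA + deviation = -7 + (-20.5) = -27.5°C.

-27.5°C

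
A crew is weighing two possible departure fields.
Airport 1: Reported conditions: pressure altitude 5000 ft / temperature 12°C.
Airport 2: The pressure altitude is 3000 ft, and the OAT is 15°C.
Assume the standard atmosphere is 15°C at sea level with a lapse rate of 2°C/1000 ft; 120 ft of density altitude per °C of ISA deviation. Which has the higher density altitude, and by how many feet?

Airport 1 by 2120 ft

Airport 1: ISA temp = 5°C, deviation +7°C, DA = 5000 + 120 × 7 = 5840 ft.
Airport 2: ISA temp = 9°C, deviation +6°C, DA = 3000 + 120 × 6 = 3720 ft.
Airport 1 is higher by 5840 − 3720 = 2120 ft.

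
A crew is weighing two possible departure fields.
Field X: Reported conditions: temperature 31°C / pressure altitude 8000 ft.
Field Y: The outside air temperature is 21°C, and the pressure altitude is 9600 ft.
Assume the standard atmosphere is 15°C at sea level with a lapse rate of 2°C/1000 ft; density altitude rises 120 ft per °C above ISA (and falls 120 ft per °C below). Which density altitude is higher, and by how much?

Field X: ISA temp = -1°C, deviation +32°C, DA = 8000 + 120 × 32 = 11840 ft.
Field Y: ISA temp = -4.2°C, deviation +25.2°C, DA = 9600 + 120 × 25.2 = 12624 ft.
Field Y is higher by 12624 − 11840 = 784 ft.

Field Y by 784 ft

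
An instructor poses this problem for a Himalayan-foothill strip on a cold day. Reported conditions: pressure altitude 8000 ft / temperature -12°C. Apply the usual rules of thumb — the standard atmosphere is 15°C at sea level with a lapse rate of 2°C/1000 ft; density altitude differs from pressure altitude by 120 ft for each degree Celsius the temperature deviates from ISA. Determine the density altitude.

6680 ft

ISA temperature at 8000 ft = 15 − 2 × (8000/1000) = -1°C.
ISA deviation = -12 − (-1) = -11°C.
Density altitude = 8000 + 120 × (-11) = 8000 + (-1320) = 6680 ft.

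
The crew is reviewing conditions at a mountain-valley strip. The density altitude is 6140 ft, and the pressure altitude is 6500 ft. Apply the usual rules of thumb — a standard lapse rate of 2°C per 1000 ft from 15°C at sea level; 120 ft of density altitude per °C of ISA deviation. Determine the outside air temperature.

-1°C

Density altitude − pressure altitude = 6140 − 6500 = -360 ft.
At 120 ft/°C that is an ISA deviation of -360/120 = -3°C.
ISA temperature at 6500 ft = 15 − 2 × (6500/1000) = 2°C.
OAT = ISA + deviation = 2 + (-3) = -1°C.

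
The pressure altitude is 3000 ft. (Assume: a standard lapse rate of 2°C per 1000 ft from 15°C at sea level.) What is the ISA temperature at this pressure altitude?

ISA temperature = 15 − 2 × (3000/1000) = 15 − 6 = 9°C.

9°C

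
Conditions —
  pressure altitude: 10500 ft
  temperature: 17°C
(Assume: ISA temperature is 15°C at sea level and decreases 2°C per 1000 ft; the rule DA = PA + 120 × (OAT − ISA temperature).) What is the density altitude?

ISA temperature at 10500 ft = 15 − 2 × (10500/1000) = -6°C.
ISA deviation = 17 − (-6) = +23°C.
Density altitude = 10500 + 120 × (23) = 10500 + (+2760) = 13260 ft.

13260 ft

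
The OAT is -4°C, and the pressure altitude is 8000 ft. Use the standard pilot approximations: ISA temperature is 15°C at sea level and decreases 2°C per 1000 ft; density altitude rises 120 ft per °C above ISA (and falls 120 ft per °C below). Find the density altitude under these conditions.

ISA temperature at 8000 ft = 15 − 2 × (8000/1000) = -1°C.
ISA deviation = -4 − (-1) = -3°C.
Density altitude = 8000 + 120 × (-3) = 8000 + (-360) = 7640 ft.

7640 ft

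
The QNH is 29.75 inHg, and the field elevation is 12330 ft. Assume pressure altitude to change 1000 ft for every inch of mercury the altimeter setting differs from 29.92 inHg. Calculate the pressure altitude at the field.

12500 ft

Pressure correction = (29.92 − 29.75) × 1000 = +170 ft.
Pressure altitude = 12330 + (+170) = 12500 ft.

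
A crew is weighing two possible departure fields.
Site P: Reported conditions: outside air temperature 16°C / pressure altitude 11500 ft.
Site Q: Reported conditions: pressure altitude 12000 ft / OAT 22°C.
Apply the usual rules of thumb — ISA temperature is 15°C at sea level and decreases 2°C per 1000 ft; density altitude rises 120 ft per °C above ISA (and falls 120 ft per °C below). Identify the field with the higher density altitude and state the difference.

Site P: ISA temp = -8°C, deviation +24°C, DA = 11500 + 120 × 24 = 14380 ft.
Site Q: ISA temp = -9°C, deviation +31°C, DA = 12000 + 120 × 31 = 15720 ft.
Site Q is higher by 15720 − 14380 = 1340 ft.

Site Q by 1340 ft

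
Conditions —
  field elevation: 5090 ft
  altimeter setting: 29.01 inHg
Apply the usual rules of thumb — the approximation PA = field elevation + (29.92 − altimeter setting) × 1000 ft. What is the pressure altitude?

Pressure correction = (29.92 − 29.01) × 1000 = +910 ft.
Pressure altitude = 5090 + (+910) = 6000 ft.

6000 ft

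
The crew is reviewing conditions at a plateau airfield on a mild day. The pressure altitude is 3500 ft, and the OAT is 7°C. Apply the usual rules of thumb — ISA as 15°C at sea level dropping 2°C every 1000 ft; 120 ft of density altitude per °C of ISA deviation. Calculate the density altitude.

3380 ft

ISA temperature at 3500 ft = 15 − 2 × (3500/1000) = 8°C.
ISA deviation = 7 − 8 = -1°C.
Density altitude = 3500 + 120 × (-1) = 3500 + (-120) = 3380 ft.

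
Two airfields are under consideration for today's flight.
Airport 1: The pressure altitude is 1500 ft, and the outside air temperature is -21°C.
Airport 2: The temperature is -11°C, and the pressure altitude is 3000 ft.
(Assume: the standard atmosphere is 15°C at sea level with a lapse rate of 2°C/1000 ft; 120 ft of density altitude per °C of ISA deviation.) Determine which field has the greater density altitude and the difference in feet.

Airport 2 by 3060 ft

Airport 1: ISA temp = 12°C, deviation -33°C, DA = 1500 + 120 × (-33) = -2460 ft.
Airport 2: ISA temp = 9°C, deviation -20°C, DA = 3000 + 120 × (-20) = 600 ft.
Airport 2 is higher by 600 − (-2460) = 3060 ft.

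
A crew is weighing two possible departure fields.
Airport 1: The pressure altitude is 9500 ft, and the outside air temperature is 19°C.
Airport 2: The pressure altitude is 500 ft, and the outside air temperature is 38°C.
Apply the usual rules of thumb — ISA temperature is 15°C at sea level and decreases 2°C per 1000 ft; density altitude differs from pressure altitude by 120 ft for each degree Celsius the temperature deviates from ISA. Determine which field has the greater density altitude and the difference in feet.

Airport 1 by 8880 ft

Airport 1: ISA temp = -4°C, deviation +23°C, DA = 9500 + 120 × 23 = 12260 ft.
Airport 2: ISA temp = 14°C, deviation +24°C, DA = 500 + 120 × 24 = 3380 ft.
Airport 1 is higher by 12260 − 3380 = 8880 ft.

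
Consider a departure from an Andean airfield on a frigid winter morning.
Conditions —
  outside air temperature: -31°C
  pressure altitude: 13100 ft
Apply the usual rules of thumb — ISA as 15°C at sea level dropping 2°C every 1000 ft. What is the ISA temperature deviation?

ISA-19.8°C

ISA temperature at 13100 ft = 15 − 2 × (13100/1000) = -11.2°C.
Deviation = OAT − ISA = -31 − (-11.2) = -19.8°C.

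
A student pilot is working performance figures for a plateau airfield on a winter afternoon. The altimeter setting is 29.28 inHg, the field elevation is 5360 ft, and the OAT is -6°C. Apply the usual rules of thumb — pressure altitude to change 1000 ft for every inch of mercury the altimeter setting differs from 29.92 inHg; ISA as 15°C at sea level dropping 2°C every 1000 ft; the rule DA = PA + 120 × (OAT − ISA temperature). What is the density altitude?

Pressure altitude = 5360 + (29.92 − 29.28) × 1000 = 5360 + (+640) = 6000 ft.
ISA temperature at 6000 ft = 15 − 2 × (6000/1000) = 3°C.
ISA deviation = -6 − 3 = -9°C.
Density altitude = 6000 + 120 × (-9) = 4920 ft.

4920 ft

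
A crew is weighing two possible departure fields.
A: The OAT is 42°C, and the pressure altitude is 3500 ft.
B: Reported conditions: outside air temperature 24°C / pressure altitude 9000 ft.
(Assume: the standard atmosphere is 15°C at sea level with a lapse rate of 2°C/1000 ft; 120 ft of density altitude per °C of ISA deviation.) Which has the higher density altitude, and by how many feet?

B by 4660 ft

A: ISA temp = 8°C, deviation +34°C, DA = 3500 + 120 × 34 = 7580 ft.
B: ISA temp = -3°C, deviation +27°C, DA = 9000 + 120 × 27 = 12240 ft.
B is higher by 12240 − 7580 = 4660 ft.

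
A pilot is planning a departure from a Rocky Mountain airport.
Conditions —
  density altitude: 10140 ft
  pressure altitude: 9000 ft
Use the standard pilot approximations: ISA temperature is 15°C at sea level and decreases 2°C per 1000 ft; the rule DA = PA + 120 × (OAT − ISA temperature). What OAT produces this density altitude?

Density altitude − pressure altitude = 10140 − 9000 = +1140 ft.
At 120 ft/°C that is an ISA deviation of 1140/120 = +9.5°C.
ISA temperature at 9000 ft = 15 − 2 × (9000/1000) = -3°C.
OAT = ISA + deviation = -3 + (+9.5) = 6.5°C.

6.5°C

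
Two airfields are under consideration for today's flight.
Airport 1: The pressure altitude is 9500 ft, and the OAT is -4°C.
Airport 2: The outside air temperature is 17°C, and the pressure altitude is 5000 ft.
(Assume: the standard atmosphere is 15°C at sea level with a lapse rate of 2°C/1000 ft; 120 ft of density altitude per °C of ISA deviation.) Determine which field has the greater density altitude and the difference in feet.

Airport 1: ISA temp = -4°C, deviation 0°C, DA = 9500 + 120 × 0 = 9500 ft.
Airport 2: ISA temp = 5°C, deviation +12°C, DA = 5000 + 120 × 12 = 6440 ft.
Airport 1 is higher by 9500 − 6440 = 3060 ft.

Airport 1 by 3060 ft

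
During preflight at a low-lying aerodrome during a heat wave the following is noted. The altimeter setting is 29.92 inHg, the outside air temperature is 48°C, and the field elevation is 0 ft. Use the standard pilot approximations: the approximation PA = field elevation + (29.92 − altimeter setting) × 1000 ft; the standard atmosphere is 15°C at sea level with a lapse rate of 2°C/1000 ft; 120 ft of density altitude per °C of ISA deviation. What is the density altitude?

3960 ft

Pressure altitude = 0 + (29.92 − 29.92) × 1000 = 0 + (0) = 0 ft.
ISA temperature at 0 ft = 15 − 2 × (0/1000) = 15°C.
ISA deviation = 48 − 15 = +33°C.
Density altitude = 0 + 120 × (33) = 3960 ft.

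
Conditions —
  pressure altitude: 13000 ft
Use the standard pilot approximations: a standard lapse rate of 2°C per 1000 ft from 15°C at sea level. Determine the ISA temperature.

-11°C

ISA temperature = 15 − 2 × (13000/1000) = 15 − 26 = -11°C.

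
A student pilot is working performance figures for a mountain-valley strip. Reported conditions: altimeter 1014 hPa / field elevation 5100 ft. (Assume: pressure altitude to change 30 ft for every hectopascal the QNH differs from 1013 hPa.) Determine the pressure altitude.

5070 ft

Pressure correction = (1013 − 1014) × 30 = -30 ft.
Pressure altitude = 5100 + (-30) = 5070 ft.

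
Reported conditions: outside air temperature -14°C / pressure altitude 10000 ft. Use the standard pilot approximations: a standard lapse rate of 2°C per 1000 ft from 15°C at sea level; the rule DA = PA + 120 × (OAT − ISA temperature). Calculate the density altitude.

8920 ft

ISA temperature at 10000 ft = 15 − 2 × (10000/1000) = -5°C.
ISA deviation = -14 − (-5) = -9°C.
Density altitude = 10000 + 120 × (-9) = 10000 + (-1080) = 8920 ft.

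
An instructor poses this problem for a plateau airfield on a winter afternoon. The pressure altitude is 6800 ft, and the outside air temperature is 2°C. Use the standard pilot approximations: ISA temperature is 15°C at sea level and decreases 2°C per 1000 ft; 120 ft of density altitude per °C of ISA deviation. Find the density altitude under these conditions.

6872 ft

ISA temperature at 6800 ft = 15 − 2 × (6800/1000) = 1.4°C.
ISA deviation = 2 − 1.4 = +0.6°C.
Density altitude = 6800 + 120 × (0.6) = 6800 + (+72) = 6872 ft.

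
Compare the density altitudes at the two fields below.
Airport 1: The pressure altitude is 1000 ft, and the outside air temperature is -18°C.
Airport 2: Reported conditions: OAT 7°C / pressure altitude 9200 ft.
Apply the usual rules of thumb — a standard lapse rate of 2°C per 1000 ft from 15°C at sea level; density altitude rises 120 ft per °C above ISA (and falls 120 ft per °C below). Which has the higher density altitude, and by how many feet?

Airport 2 by 13168 ft

Airport 1: ISA temp = 13°C, deviation -31°C, DA = 1000 + 120 × (-31) = -2720 ft.
Airport 2: ISA temp = -3.4°C, deviation +10.4°C, DA = 9200 + 120 × 10.4 = 10448 ft.
Airport 2 is higher by 10448 − (-2720) = 13168 ft.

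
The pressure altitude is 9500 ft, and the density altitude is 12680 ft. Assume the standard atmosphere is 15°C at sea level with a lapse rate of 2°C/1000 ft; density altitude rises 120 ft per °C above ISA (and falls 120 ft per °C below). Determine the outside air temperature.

Density altitude − pressure altitude = 12680 − 9500 = +3180 ft.
At 120 ft/°C that is an ISA deviation of 3180/120 = +26.5°C.
ISA temperature at 9500 ft = 15 − 2 × (9500/1000) = -4°C.
OAT = ISA + deviation = -4 + (+26.5) = 22.5°C.

22.5°C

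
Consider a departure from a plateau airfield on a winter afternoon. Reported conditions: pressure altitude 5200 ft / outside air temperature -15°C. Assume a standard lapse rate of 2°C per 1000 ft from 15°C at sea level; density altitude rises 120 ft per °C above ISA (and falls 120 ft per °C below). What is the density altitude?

ISA temperature at 5200 ft = 15 − 2 × (5200/1000) = 4.6°C.
ISA deviation = -15 − 4.6 = -19.6°C.
Density altitude = 5200 + 120 × (-19.6) = 5200 + (-2352) = 2848 ft.

2848 ft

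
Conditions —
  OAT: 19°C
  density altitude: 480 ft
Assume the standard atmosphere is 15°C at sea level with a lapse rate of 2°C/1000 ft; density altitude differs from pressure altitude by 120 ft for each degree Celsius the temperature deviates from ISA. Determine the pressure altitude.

0 ft

DA = PA + 120 × (OAT − (15 − 2·PA/1000)) = PA + 120·OAT − 1800 + 0.24·PA = 1.24·PA + 120·OAT − 1800.
So 1.24·PA = 480 − 120 × 19 + 1800 = 0.
PA = 0 / 1.24 = 0 ft.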